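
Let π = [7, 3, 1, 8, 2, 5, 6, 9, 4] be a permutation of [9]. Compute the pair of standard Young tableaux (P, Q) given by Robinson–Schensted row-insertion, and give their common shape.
P = [1, 2, 4, 6, 9] / [3, 5] / [7, 8];  Q = [1, 4, 6, 7, 8] / [2, 5] / [3, 9];  common shape = (5, 2, 2)

Row-insert the values π_1, π_2, … into P one at a time, bumping the leftmost entry strictly greater than the inserted value down to the next row. The recording tableau Q records, in position (i, j), the step at which that cell was added to P.
  Insert 7 (step 1): P = [7];  Q = [1]
  Insert 3 (step 2): P = [3] / [7];  Q = [1] / [2]
  Insert 1 (step 3): P = [1] / [3] / [7];  Q = [1] / [2] / [3]
  Insert 8 (step 4): P = [1, 8] / [3] / [7];  Q = [1, 4] / [2] / [3]
  Insert 2 (step 5): P = [1, 2] / [3, 8] / [7];  Q = [1, 4] / [2, 5] / [3]
  Insert 5 (step 6): P = [1, 2, 5] / [3, 8] / [7];  Q = [1, 4, 6] / [2, 5] / [3]
  Insert 6 (step 7): P = [1, 2, 5, 6] / [3, 8] / [7];  Q = [1, 4, 6, 7] / [2, 5] / [3]
  Insert 9 (step 8): P = [1, 2, 5, 6, 9] / [3, 8] / [7];  Q = [1, 4, 6, 7, 8] / [2, 5] / [3]
  Insert 4 (step 9): P = [1, 2, 4, 6, 9] / [3, 5] / [7, 8];  Q = [1, 4, 6, 7, 8] / [2, 5] / [3, 9]
Final shape: (5, 2, 2).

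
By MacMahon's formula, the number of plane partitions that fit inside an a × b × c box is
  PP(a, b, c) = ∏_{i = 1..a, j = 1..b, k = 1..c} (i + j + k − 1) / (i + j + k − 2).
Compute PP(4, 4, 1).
PP(4, 4, 1) = 70

Evaluate the triple product over i = 1..4, j = 1..4, k = 1..1. The factors are (2/1) · (3/2) · (4/3) · (5/4) · (3/2) · (4/3) · (5/4) · (6/5) · … (16 factors total). The numerators and denominators telescope so the product is an integer; carrying out the multiplication exactly gives PP(4, 4, 1) = 70.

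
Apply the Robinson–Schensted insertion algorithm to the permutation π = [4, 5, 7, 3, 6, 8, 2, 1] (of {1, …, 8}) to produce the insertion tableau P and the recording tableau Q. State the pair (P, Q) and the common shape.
P = [1, 5, 6, 8] / [2, 7] / [3] / [4];  Q = [1, 2, 3, 6] / [4, 5] / [7] / [8];  common shape = (4, 2, 1, 1)

Row-insert the values π_1, π_2, … into P one at a time, bumping the leftmost entry strictly greater than the inserted value down to the next row. The recording tableau Q records, in position (i, j), the step at which that cell was added to P.
  Insert 4 (step 1): P = [4];  Q = [1]
  Insert 5 (step 2): P = [4, 5];  Q = [1, 2]
  Insert 7 (step 3): P = [4, 5, 7];  Q = [1, 2, 3]
  Insert 3 (step 4): P = [3, 5, 7] / [4];  Q = [1, 2, 3] / [4]
  Insert 6 (step 5): P = [3, 5, 6] / [4, 7];  Q = [1, 2, 3] / [4, 5]
  Insert 8 (step 6): P = [3, 5, 6, 8] / [4, 7];  Q = [1, 2, 3, 6] / [4, 5]
  Insert 2 (step 7): P = [2, 5, 6, 8] / [3, 7] / [4];  Q = [1, 2, 3, 6] / [4, 5] / [7]
  Insert 1 (step 8): P = [1, 5, 6, 8] / [2, 7] / [3] / [4];  Q = [1, 2, 3, 6] / [4, 5] / [7] / [8]
Final shape: (4, 2, 1, 1).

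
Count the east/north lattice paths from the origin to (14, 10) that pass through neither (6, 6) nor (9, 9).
Number of paths = 1323036

Inclusion–exclusion. Total paths: C(24, 14) = 1961256. Through P₁: C(12, 6)·C(12, 8) = 457380. Through P₂: C(18, 9)·C(6, 5) = 291720. Since P₁ is strictly southwest of P₂, a monotone path through both must visit P₁ then P₂; paths through both = C(12, 6)·C(6, 3)·C(6, 5) = 110880. Avoid both = 1961256 − 457380 − 291720 + 110880 = 1323036.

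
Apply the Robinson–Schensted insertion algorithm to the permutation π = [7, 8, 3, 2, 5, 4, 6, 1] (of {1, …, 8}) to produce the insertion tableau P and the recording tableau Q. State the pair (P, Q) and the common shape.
P = [1, 4, 6] / [2, 5] / [3, 8] / [7];  Q = [1, 2, 7] / [3, 5] / [4, 6] / [8];  common shape = (3, 2, 2, 1)

Row-insert the values π_1, π_2, … into P one at a time, bumping the leftmost entry strictly greater than the inserted value down to the next row. The recording tableau Q records, in position (i, j), the step at which that cell was added to P.
  Insert 7 (step 1): P = [7];  Q = [1]
  Insert 8 (step 2): P = [7, 8];  Q = [1, 2]
  Insert 3 (step 3): P = [3, 8] / [7];  Q = [1, 2] / [3]
  Insert 2 (step 4): P = [2, 8] / [3] / [7];  Q = [1, 2] / [3] / [4]
  Insert 5 (step 5): P = [2, 5] / [3, 8] / [7];  Q = [1, 2] / [3, 5] / [4]
  Insert 4 (step 6): P = [2, 4] / [3, 5] / [7, 8];  Q = [1, 2] / [3, 5] / [4, 6]
  Insert 6 (step 7): P = [2, 4, 6] / [3, 5] / [7, 8];  Q = [1, 2, 7] / [3, 5] / [4, 6]
  Insert 1 (step 8): P = [1, 4, 6] / [2, 5] / [3, 8] / [7];  Q = [1, 2, 7] / [3, 5] / [4, 6] / [8]
Final shape: (3, 2, 2, 1).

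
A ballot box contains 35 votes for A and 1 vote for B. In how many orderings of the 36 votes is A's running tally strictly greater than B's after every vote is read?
Strict-lead orderings = 34

Total orderings of the 36 votes with 35 for A: C(36, 35) = 36. By the Bertrand ballot formula (Cycle Lemma / reflection principle), the number of orderings in which A is strictly ahead of B throughout is (p − q)/(p + q) · C(p + q, p) = (35 − 1)/(35 + 1) · 36 = 34.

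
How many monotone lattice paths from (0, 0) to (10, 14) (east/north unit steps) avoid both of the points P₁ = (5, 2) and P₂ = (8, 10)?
Number of paths = 1226913

Inclusion–exclusion. Total paths: C(24, 10) = 1961256. Through P₁: C(7, 5)·C(17, 5) = 129948. Through P₂: C(18, 8)·C(6, 2) = 656370. Since P₁ is strictly southwest of P₂, a monotone path through both must visit P₁ then P₂; paths through both = C(7, 5)·C(11, 3)·C(6, 2) = 51975. Avoid both = 1961256 − 129948 − 656370 + 51975 = 1226913.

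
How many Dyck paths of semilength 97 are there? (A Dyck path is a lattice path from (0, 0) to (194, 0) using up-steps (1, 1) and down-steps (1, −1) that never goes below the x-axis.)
C_97 = 14657929356129575437016877846657032761712954950899755100

These Dyck paths are counted by the Catalan number C_n = (1/(n + 1)) · C(2n, n). For n = 97: C_97 = (1/98) · C(194, 97) = 1436477076900698392827654028972389210647869585188175999800/98 = 14657929356129575437016877846657032761712954950899755100.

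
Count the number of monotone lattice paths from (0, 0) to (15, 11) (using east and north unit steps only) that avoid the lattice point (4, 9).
Number of paths = 7670390

Total paths from (0, 0) to (15, 11): C(26, 15) = 7726160. Paths through (4, 9): (paths (0, 0) → (4, 9)) × (paths (4, 9) → (15, 11)) = C(13, 4) · C(13, 11) = 715 · 78 = 55770. Avoidance count = 7726160 − 55770 = 7670390.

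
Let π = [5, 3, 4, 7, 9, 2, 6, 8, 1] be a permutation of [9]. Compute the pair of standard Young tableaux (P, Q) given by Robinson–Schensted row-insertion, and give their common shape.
P = [1, 4, 6, 8] / [2, 7, 9] / [3] / [5];  Q = [1, 3, 4, 5] / [2, 7, 8] / [6] / [9];  common shape = (4, 3, 1, 1)

Row-insert the values π_1, π_2, … into P one at a time, bumping the leftmost entry strictly greater than the inserted value down to the next row. The recording tableau Q records, in position (i, j), the step at which that cell was added to P.
  Insert 5 (step 1): P = [5];  Q = [1]
  Insert 3 (step 2): P = [3] / [5];  Q = [1] / [2]
  Insert 4 (step 3): P = [3, 4] / [5];  Q = [1, 3] / [2]
  Insert 7 (step 4): P = [3, 4, 7] / [5];  Q = [1, 3, 4] / [2]
  Insert 9 (step 5): P = [3, 4, 7, 9] / [5];  Q = [1, 3, 4, 5] / [2]
  Insert 2 (step 6): P = [2, 4, 7, 9] / [3] / [5];  Q = [1, 3, 4, 5] / [2] / [6]
  Insert 6 (step 7): P = [2, 4, 6, 9] / [3, 7] / [5];  Q = [1, 3, 4, 5] / [2, 7] / [6]
  Insert 8 (step 8): P = [2, 4, 6, 8] / [3, 7, 9] / [5];  Q = [1, 3, 4, 5] / [2, 7, 8] / [6]
  Insert 1 (step 9): P = [1, 4, 6, 8] / [2, 7, 9] / [3] / [5];  Q = [1, 3, 4, 5] / [2, 7, 8] / [6] / [9]
Final shape: (4, 3, 1, 1).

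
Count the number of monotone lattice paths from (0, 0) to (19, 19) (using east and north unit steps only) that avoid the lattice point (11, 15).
Number of paths = 31520814600

Total paths from (0, 0) to (19, 19): C(38, 19) = 35345263800. Paths through (11, 15): (paths (0, 0) → (11, 15)) × (paths (11, 15) → (19, 19)) = C(26, 11) · C(12, 8) = 7726160 · 495 = 3824449200. Avoidance count = 35345263800 − 3824449200 = 31520814600.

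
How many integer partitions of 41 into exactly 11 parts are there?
p(41, 11 parts) = 4035

Partitions of n into exactly k parts are in bijection with partitions of n − k into at most k parts (subtract 1 from each part). So p(41, exactly 11) = p(30, parts ≤ 11). Computing via the recurrence p(m, j) = p(m, j−1) + p(m−j, j) gives 4035.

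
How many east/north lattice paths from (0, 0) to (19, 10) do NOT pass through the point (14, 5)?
Number of paths = 17099754

Total paths from (0, 0) to (19, 10): C(29, 19) = 20030010. Paths through (14, 5): (paths (0, 0) → (14, 5)) × (paths (14, 5) → (19, 10)) = C(19, 14) · C(10, 5) = 11628 · 252 = 2930256. Avoidance count = 20030010 − 2930256 = 17099754.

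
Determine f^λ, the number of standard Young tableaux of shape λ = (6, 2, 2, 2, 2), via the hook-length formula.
# SYT of shape (6, 2, 2, 2, 2) = 14014

Hook-length formula: f^λ = n! / Π hook(c), product over all cells c of the Young diagram. For λ = (6, 2, 2, 2, 2), n = 14 boxes. Hook lengths by row (left-to-right, top-to-bottom): [10, 9, 4, 3, 2, 1]; [5, 4]; [4, 3]; [3, 2]; [2, 1]. Product of hooks = 6220800. So f^λ = 14! / 6220800 = 87178291200 / 6220800 = 14014.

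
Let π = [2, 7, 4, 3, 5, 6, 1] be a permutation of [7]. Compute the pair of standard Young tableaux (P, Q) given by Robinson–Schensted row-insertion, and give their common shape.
P = [1, 3, 5, 6] / [2] / [4] / [7];  Q = [1, 2, 5, 6] / [3] / [4] / [7];  common shape = (4, 1, 1, 1)

Row-insert the values π_1, π_2, … into P one at a time, bumping the leftmost entry strictly greater than the inserted value down to the next row. The recording tableau Q records, in position (i, j), the step at which that cell was added to P.
  Insert 2 (step 1): P = [2];  Q = [1]
  Insert 7 (step 2): P = [2, 7];  Q = [1, 2]
  Insert 4 (step 3): P = [2, 4] / [7];  Q = [1, 2] / [3]
  Insert 3 (step 4): P = [2, 3] / [4] / [7];  Q = [1, 2] / [3] / [4]
  Insert 5 (step 5): P = [2, 3, 5] / [4] / [7];  Q = [1, 2, 5] / [3] / [4]
  Insert 6 (step 6): P = [2, 3, 5, 6] / [4] / [7];  Q = [1, 2, 5, 6] / [3] / [4]
  Insert 1 (step 7): P = [1, 3, 5, 6] / [2] / [4] / [7];  Q = [1, 2, 5, 6] / [3] / [4] / [7]
Final shape: (4, 1, 1, 1).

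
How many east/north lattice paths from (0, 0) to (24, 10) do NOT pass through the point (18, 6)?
Number of paths = 102862980

Total paths from (0, 0) to (24, 10): C(34, 24) = 131128140. Paths through (18, 6): (paths (0, 0) → (18, 6)) × (paths (18, 6) → (24, 10)) = C(24, 18) · C(10, 6) = 134596 · 210 = 28265160. Avoidance count = 131128140 − 28265160 = 102862980.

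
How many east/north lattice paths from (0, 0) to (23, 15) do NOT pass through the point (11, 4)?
Number of paths = 13625700090

Total paths from (0, 0) to (23, 15): C(38, 23) = 15471286560. Paths through (11, 4): (paths (0, 0) → (11, 4)) × (paths (11, 4) → (23, 15)) = C(15, 11) · C(23, 12) = 1365 · 1352078 = 1845586470. Avoidance count = 15471286560 − 1845586470 = 13625700090.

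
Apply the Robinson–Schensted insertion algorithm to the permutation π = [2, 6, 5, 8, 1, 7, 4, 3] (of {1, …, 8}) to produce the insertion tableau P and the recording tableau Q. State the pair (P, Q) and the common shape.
P = [1, 3, 7] / [2, 4] / [5, 8] / [6];  Q = [1, 2, 4] / [3, 6] / [5, 7] / [8];  common shape = (3, 2, 2, 1)

Row-insert the values π_1, π_2, … into P one at a time, bumping the leftmost entry strictly greater than the inserted value down to the next row. The recording tableau Q records, in position (i, j), the step at which that cell was added to P.
  Insert 2 (step 1): P = [2];  Q = [1]
  Insert 6 (step 2): P = [2, 6];  Q = [1, 2]
  Insert 5 (step 3): P = [2, 5] / [6];  Q = [1, 2] / [3]
  Insert 8 (step 4): P = [2, 5, 8] / [6];  Q = [1, 2, 4] / [3]
  Insert 1 (step 5): P = [1, 5, 8] / [2] / [6];  Q = [1, 2, 4] / [3] / [5]
  Insert 7 (step 6): P = [1, 5, 7] / [2, 8] / [6];  Q = [1, 2, 4] / [3, 6] / [5]
  Insert 4 (step 7): P = [1, 4, 7] / [2, 5] / [6, 8];  Q = [1, 2, 4] / [3, 6] / [5, 7]
  Insert 3 (step 8): P = [1, 3, 7] / [2, 4] / [5, 8] / [6];  Q = [1, 2, 4] / [3, 6] / [5, 7] / [8]
Final shape: (3, 2, 2, 1).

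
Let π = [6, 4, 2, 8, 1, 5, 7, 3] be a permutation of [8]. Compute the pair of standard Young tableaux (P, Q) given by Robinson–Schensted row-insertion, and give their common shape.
P = [1, 3, 7] / [2, 5] / [4, 8] / [6];  Q = [1, 4, 7] / [2, 6] / [3, 8] / [5];  common shape = (3, 2, 2, 1)

Row-insert the values π_1, π_2, … into P one at a time, bumping the leftmost entry strictly greater than the inserted value down to the next row. The recording tableau Q records, in position (i, j), the step at which that cell was added to P.
  Insert 6 (step 1): P = [6];  Q = [1]
  Insert 4 (step 2): P = [4] / [6];  Q = [1] / [2]
  Insert 2 (step 3): P = [2] / [4] / [6];  Q = [1] / [2] / [3]
  Insert 8 (step 4): P = [2, 8] / [4] / [6];  Q = [1, 4] / [2] / [3]
  Insert 1 (step 5): P = [1, 8] / [2] / [4] / [6];  Q = [1, 4] / [2] / [3] / [5]
  Insert 5 (step 6): P = [1, 5] / [2, 8] / [4] / [6];  Q = [1, 4] / [2, 6] / [3] / [5]
  Insert 7 (step 7): P = [1, 5, 7] / [2, 8] / [4] / [6];  Q = [1, 4, 7] / [2, 6] / [3] / [5]
  Insert 3 (step 8): P = [1, 3, 7] / [2, 5] / [4, 8] / [6];  Q = [1, 4, 7] / [2, 6] / [3, 8] / [5]
Final shape: (3, 2, 2, 1).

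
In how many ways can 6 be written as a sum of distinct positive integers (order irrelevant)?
q(6) = 4

List partitions of 6 into distinct parts: 6, 5+1, 4+2, 3+2+1. There are q(6) = 4. (Euler: this equals the number of odd-part partitions of 6.)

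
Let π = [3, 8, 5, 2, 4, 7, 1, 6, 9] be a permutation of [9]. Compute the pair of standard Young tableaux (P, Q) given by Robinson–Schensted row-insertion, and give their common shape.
P = [1, 4, 6, 9] / [2, 5, 7] / [3] / [8];  Q = [1, 2, 6, 9] / [3, 5, 8] / [4] / [7];  common shape = (4, 3, 1, 1)

Row-insert the values π_1, π_2, … into P one at a time, bumping the leftmost entry strictly greater than the inserted value down to the next row. The recording tableau Q records, in position (i, j), the step at which that cell was added to P.
  Insert 3 (step 1): P = [3];  Q = [1]
  Insert 8 (step 2): P = [3, 8];  Q = [1, 2]
  Insert 5 (step 3): P = [3, 5] / [8];  Q = [1, 2] / [3]
  Insert 2 (step 4): P = [2, 5] / [3] / [8];  Q = [1, 2] / [3] / [4]
  Insert 4 (step 5): P = [2, 4] / [3, 5] / [8];  Q = [1, 2] / [3, 5] / [4]
  Insert 7 (step 6): P = [2, 4, 7] / [3, 5] / [8];  Q = [1, 2, 6] / [3, 5] / [4]
  Insert 1 (step 7): P = [1, 4, 7] / [2, 5] / [3] / [8];  Q = [1, 2, 6] / [3, 5] / [4] / [7]
  Insert 6 (step 8): P = [1, 4, 6] / [2, 5, 7] / [3] / [8];  Q = [1, 2, 6] / [3, 5, 8] / [4] / [7]
  Insert 9 (step 9): P = [1, 4, 6, 9] / [2, 5, 7] / [3] / [8];  Q = [1, 2, 6, 9] / [3, 5, 8] / [4] / [7]
Final shape: (4, 3, 1, 1).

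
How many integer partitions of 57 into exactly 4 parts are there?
p(57, 4 parts) = 1350

Partitions of n into exactly k parts are in bijection with partitions of n − k into at most k parts (subtract 1 from each part). So p(57, exactly 4) = p(53, parts ≤ 4). Computing via the recurrence p(m, j) = p(m, j−1) + p(m−j, j) gives 1350.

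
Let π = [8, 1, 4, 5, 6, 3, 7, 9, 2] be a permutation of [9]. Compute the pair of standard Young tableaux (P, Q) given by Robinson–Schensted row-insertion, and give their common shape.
P = [1, 2, 5, 6, 7, 9] / [3] / [4] / [8];  Q = [1, 3, 4, 5, 7, 8] / [2] / [6] / [9];  common shape = (6, 1, 1, 1)

Row-insert the values π_1, π_2, … into P one at a time, bumping the leftmost entry strictly greater than the inserted value down to the next row. The recording tableau Q records, in position (i, j), the step at which that cell was added to P.
  Insert 8 (step 1): P = [8];  Q = [1]
  Insert 1 (step 2): P = [1] / [8];  Q = [1] / [2]
  Insert 4 (step 3): P = [1, 4] / [8];  Q = [1, 3] / [2]
  Insert 5 (step 4): P = [1, 4, 5] / [8];  Q = [1, 3, 4] / [2]
  Insert 6 (step 5): P = [1, 4, 5, 6] / [8];  Q = [1, 3, 4, 5] / [2]
  Insert 3 (step 6): P = [1, 3, 5, 6] / [4] / [8];  Q = [1, 3, 4, 5] / [2] / [6]
  Insert 7 (step 7): P = [1, 3, 5, 6, 7] / [4] / [8];  Q = [1, 3, 4, 5, 7] / [2] / [6]
  Insert 9 (step 8): P = [1, 3, 5, 6, 7, 9] / [4] / [8];  Q = [1, 3, 4, 5, 7, 8] / [2] / [6]
  Insert 2 (step 9): P = [1, 2, 5, 6, 7, 9] / [3] / [4] / [8];  Q = [1, 3, 4, 5, 7, 8] / [2] / [6] / [9]
Final shape: (6, 1, 1, 1).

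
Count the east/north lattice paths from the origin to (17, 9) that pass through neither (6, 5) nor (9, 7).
Number of paths = 2187020

Inclusion–exclusion. Total paths: C(26, 17) = 3124550. Through P₁: C(11, 6)·C(15, 11) = 630630. Through P₂: C(16, 9)·C(10, 8) = 514800. Since P₁ is strictly southwest of P₂, a monotone path through both must visit P₁ then P₂; paths through both = C(11, 6)·C(5, 3)·C(10, 8) = 207900. Avoid both = 3124550 − 630630 − 514800 + 207900 = 2187020.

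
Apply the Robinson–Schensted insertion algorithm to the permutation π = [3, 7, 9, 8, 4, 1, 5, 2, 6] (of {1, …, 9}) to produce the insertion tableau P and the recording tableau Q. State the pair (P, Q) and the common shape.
P = [1, 2, 5, 6] / [3, 4] / [7, 8] / [9];  Q = [1, 2, 3, 9] / [4, 7] / [5, 8] / [6];  common shape = (4, 2, 2, 1)

Row-insert the values π_1, π_2, … into P one at a time, bumping the leftmost entry strictly greater than the inserted value down to the next row. The recording tableau Q records, in position (i, j), the step at which that cell was added to P.
  Insert 3 (step 1): P = [3];  Q = [1]
  Insert 7 (step 2): P = [3, 7];  Q = [1, 2]
  Insert 9 (step 3): P = [3, 7, 9];  Q = [1, 2, 3]
  Insert 8 (step 4): P = [3, 7, 8] / [9];  Q = [1, 2, 3] / [4]
  Insert 4 (step 5): P = [3, 4, 8] / [7] / [9];  Q = [1, 2, 3] / [4] / [5]
  Insert 1 (step 6): P = [1, 4, 8] / [3] / [7] / [9];  Q = [1, 2, 3] / [4] / [5] / [6]
  Insert 5 (step 7): P = [1, 4, 5] / [3, 8] / [7] / [9];  Q = [1, 2, 3] / [4, 7] / [5] / [6]
  Insert 2 (step 8): P = [1, 2, 5] / [3, 4] / [7, 8] / [9];  Q = [1, 2, 3] / [4, 7] / [5, 8] / [6]
  Insert 6 (step 9): P = [1, 2, 5, 6] / [3, 4] / [7, 8] / [9];  Q = [1, 2, 3, 9] / [4, 7] / [5, 8] / [6]
Final shape: (4, 2, 2, 1).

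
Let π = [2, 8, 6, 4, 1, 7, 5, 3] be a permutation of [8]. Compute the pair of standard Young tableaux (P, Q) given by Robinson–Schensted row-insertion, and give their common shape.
P = [1, 3, 5] / [2, 4] / [6, 7] / [8];  Q = [1, 2, 6] / [3, 7] / [4, 8] / [5];  common shape = (3, 2, 2, 1)

Row-insert the values π_1, π_2, … into P one at a time, bumping the leftmost entry strictly greater than the inserted value down to the next row. The recording tableau Q records, in position (i, j), the step at which that cell was added to P.
  Insert 2 (step 1): P = [2];  Q = [1]
  Insert 8 (step 2): P = [2, 8];  Q = [1, 2]
  Insert 6 (step 3): P = [2, 6] / [8];  Q = [1, 2] / [3]
  Insert 4 (step 4): P = [2, 4] / [6] / [8];  Q = [1, 2] / [3] / [4]
  Insert 1 (step 5): P = [1, 4] / [2] / [6] / [8];  Q = [1, 2] / [3] / [4] / [5]
  Insert 7 (step 6): P = [1, 4, 7] / [2] / [6] / [8];  Q = [1, 2, 6] / [3] / [4] / [5]
  Insert 5 (step 7): P = [1, 4, 5] / [2, 7] / [6] / [8];  Q = [1, 2, 6] / [3, 7] / [4] / [5]
  Insert 3 (step 8): P = [1, 3, 5] / [2, 4] / [6, 7] / [8];  Q = [1, 2, 6] / [3, 7] / [4, 8] / [5]
Final shape: (3, 2, 2, 1).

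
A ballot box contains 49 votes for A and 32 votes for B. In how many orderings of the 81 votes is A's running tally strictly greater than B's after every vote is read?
Strict-lead orderings = 7601512756667727261650

Total orderings of the 81 votes with 49 for A: C(81, 49) = 36218972546475641658450. By the Bertrand ballot formula (Cycle Lemma / reflection principle), the number of orderings in which A is strictly ahead of B throughout is (p − q)/(p + q) · C(p + q, p) = (49 − 32)/(49 + 32) · 36218972546475641658450 = 7601512756667727261650.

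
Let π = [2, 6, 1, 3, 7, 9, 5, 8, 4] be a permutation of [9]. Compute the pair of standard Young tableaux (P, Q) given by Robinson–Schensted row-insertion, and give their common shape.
P = [1, 3, 4, 8] / [2, 5, 7, 9] / [6];  Q = [1, 2, 5, 6] / [3, 4, 7, 8] / [9];  common shape = (4, 4, 1)

Row-insert the values π_1, π_2, … into P one at a time, bumping the leftmost entry strictly greater than the inserted value down to the next row. The recording tableau Q records, in position (i, j), the step at which that cell was added to P.
  Insert 2 (step 1): P = [2];  Q = [1]
  Insert 6 (step 2): P = [2, 6];  Q = [1, 2]
  Insert 1 (step 3): P = [1, 6] / [2];  Q = [1, 2] / [3]
  Insert 3 (step 4): P = [1, 3] / [2, 6];  Q = [1, 2] / [3, 4]
  Insert 7 (step 5): P = [1, 3, 7] / [2, 6];  Q = [1, 2, 5] / [3, 4]
  Insert 9 (step 6): P = [1, 3, 7, 9] / [2, 6];  Q = [1, 2, 5, 6] / [3, 4]
  Insert 5 (step 7): P = [1, 3, 5, 9] / [2, 6, 7];  Q = [1, 2, 5, 6] / [3, 4, 7]
  Insert 8 (step 8): P = [1, 3, 5, 8] / [2, 6, 7, 9];  Q = [1, 2, 5, 6] / [3, 4, 7, 8]
  Insert 4 (step 9): P = [1, 3, 4, 8] / [2, 5, 7, 9] / [6];  Q = [1, 2, 5, 6] / [3, 4, 7, 8] / [9]
Final shape: (4, 4, 1).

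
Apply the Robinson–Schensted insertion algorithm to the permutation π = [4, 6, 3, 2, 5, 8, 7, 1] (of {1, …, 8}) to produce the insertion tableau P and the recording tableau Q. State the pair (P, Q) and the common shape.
P = [1, 5, 7] / [2, 6, 8] / [3] / [4];  Q = [1, 2, 6] / [3, 5, 7] / [4] / [8];  common shape = (3, 3, 1, 1)

Row-insert the values π_1, π_2, … into P one at a time, bumping the leftmost entry strictly greater than the inserted value down to the next row. The recording tableau Q records, in position (i, j), the step at which that cell was added to P.
  Insert 4 (step 1): P = [4];  Q = [1]
  Insert 6 (step 2): P = [4, 6];  Q = [1, 2]
  Insert 3 (step 3): P = [3, 6] / [4];  Q = [1, 2] / [3]
  Insert 2 (step 4): P = [2, 6] / [3] / [4];  Q = [1, 2] / [3] / [4]
  Insert 5 (step 5): P = [2, 5] / [3, 6] / [4];  Q = [1, 2] / [3, 5] / [4]
  Insert 8 (step 6): P = [2, 5, 8] / [3, 6] / [4];  Q = [1, 2, 6] / [3, 5] / [4]
  Insert 7 (step 7): P = [2, 5, 7] / [3, 6, 8] / [4];  Q = [1, 2, 6] / [3, 5, 7] / [4]
  Insert 1 (step 8): P = [1, 5, 7] / [2, 6, 8] / [3] / [4];  Q = [1, 2, 6] / [3, 5, 7] / [4] / [8]
Final shape: (3, 3, 1, 1).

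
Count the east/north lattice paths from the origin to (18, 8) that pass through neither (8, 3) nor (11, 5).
Number of paths = 740620

Inclusion–exclusion. Total paths: C(26, 18) = 1562275. Through P₁: C(11, 8)·C(15, 10) = 495495. Through P₂: C(16, 11)·C(10, 7) = 524160. Since P₁ is strictly southwest of P₂, a monotone path through both must visit P₁ then P₂; paths through both = C(11, 8)·C(5, 3)·C(10, 7) = 198000. Avoid both = 1562275 − 495495 − 524160 + 198000 = 740620.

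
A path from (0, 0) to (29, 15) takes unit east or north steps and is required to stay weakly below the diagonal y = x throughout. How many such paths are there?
Number of paths = 114955808528

By the reflection principle (André's argument), the number of monotone paths to (29, 15) with n ≤ m that never go above y = x is C(44, 29) − C(44, 30) = 229911617056 − 114955808528 = 114955808528.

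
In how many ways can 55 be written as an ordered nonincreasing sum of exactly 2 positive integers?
p(55, 2 parts) = 27

Partitions of n into exactly k parts are in bijection with partitions of n − k into at most k parts (subtract 1 from each part). So p(55, exactly 2) = p(53, parts ≤ 2). Computing via the recurrence p(m, j) = p(m, j−1) + p(m−j, j) gives 27.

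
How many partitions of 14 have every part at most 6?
p(14, parts ≤ 6) = 90

Partitions of 14 with all parts ≤ 6: 6+6+2, 6+6+1+1, 6+5+3, 6+5+2+1, 6+5+1+1+1, 6+4+4, 6+4+3+1, 6+4+2+2, 6+4+2+1+1, 6+4+1+1+1+1, 6+3+3+2, 6+3+3+1+1, 6+3+2+2+1, 6+3+2+1+1+1, 6+3+1+1+1+1+1, 6+2+2+2+2, 6+2+2+2+1+1, 6+2+2+1+1+1+1, 6+2+1+1+1+1+1+1, 6+1+1+1+1+1+1+1+1, 5+5+4, 5+5+3+1, 5+5+2+2, 5+5+2+1+1, 5+5+1+1+1+1, 5+4+4+1, 5+4+3+2, 5+4+3+1+1, 5+4+2+2+1, 5+4+2+1+1+1, … (90 total). Count = 90.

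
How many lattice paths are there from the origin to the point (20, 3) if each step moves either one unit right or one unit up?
Number of paths = 1771

A monotone lattice path from (0, 0) to (20, 3) consists of 20 east steps and 3 north steps in some order, so it is determined by which 20 of the 23 steps are east. The count is C(23, 20) = 1771.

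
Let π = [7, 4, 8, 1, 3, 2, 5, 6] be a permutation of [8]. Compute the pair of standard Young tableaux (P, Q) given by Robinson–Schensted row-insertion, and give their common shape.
P = [1, 2, 5, 6] / [3, 8] / [4] / [7];  Q = [1, 3, 7, 8] / [2, 5] / [4] / [6];  common shape = (4, 2, 1, 1)

Row-insert the values π_1, π_2, … into P one at a time, bumping the leftmost entry strictly greater than the inserted value down to the next row. The recording tableau Q records, in position (i, j), the step at which that cell was added to P.
  Insert 7 (step 1): P = [7];  Q = [1]
  Insert 4 (step 2): P = [4] / [7];  Q = [1] / [2]
  Insert 8 (step 3): P = [4, 8] / [7];  Q = [1, 3] / [2]
  Insert 1 (step 4): P = [1, 8] / [4] / [7];  Q = [1, 3] / [2] / [4]
  Insert 3 (step 5): P = [1, 3] / [4, 8] / [7];  Q = [1, 3] / [2, 5] / [4]
  Insert 2 (step 6): P = [1, 2] / [3, 8] / [4] / [7];  Q = [1, 3] / [2, 5] / [4] / [6]
  Insert 5 (step 7): P = [1, 2, 5] / [3, 8] / [4] / [7];  Q = [1, 3, 7] / [2, 5] / [4] / [6]
  Insert 6 (step 8): P = [1, 2, 5, 6] / [3, 8] / [4] / [7];  Q = [1, 3, 7, 8] / [2, 5] / [4] / [6]
Final shape: (4, 2, 1, 1).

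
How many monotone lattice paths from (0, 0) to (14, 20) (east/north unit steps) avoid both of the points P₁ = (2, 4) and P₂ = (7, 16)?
Number of paths = 885378105

Inclusion–exclusion. Total paths: C(34, 14) = 1391975640. Through P₁: C(6, 2)·C(28, 12) = 456326325. Through P₂: C(23, 7)·C(11, 7) = 80901810. Since P₁ is strictly southwest of P₂, a monotone path through both must visit P₁ then P₂; paths through both = C(6, 2)·C(17, 5)·C(11, 7) = 30630600. Avoid both = 1391975640 − 456326325 − 80901810 + 30630600 = 885378105.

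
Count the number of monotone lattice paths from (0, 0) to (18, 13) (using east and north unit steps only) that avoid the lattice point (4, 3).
Number of paths = 137609115

Total paths from (0, 0) to (18, 13): C(31, 18) = 206253075. Paths through (4, 3): (paths (0, 0) → (4, 3)) × (paths (4, 3) → (18, 13)) = C(7, 4) · C(24, 14) = 35 · 1961256 = 68643960. Avoidance count = 206253075 − 68643960 = 137609115.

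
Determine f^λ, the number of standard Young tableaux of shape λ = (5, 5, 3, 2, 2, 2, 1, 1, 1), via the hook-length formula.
# SYT of shape (5, 5, 3, 2, 2, 2, 1, 1, 1) = 1225642880

Hook-length formula: f^λ = n! / Π hook(c), product over all cells c of the Young diagram. For λ = (5, 5, 3, 2, 2, 2, 1, 1, 1), n = 22 boxes. Hook lengths by row (left-to-right, top-to-bottom): [13, 9, 5, 3, 2]; [12, 8, 4, 2, 1]; [9, 5, 1]; [7, 3]; [6, 2]; [5, 1]; [3]; [2]; [1]. Product of hooks = 917070336000. So f^λ = 22! / 917070336000 = 1124000727777607680000 / 917070336000 = 1225642880.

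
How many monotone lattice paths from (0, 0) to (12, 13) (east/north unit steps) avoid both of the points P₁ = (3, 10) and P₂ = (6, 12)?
Number of paths = 5027452

Inclusion–exclusion. Total paths: C(25, 12) = 5200300. Through P₁: C(13, 3)·C(12, 9) = 62920. Through P₂: C(18, 6)·C(7, 6) = 129948. Since P₁ is strictly southwest of P₂, a monotone path through both must visit P₁ then P₂; paths through both = C(13, 3)·C(5, 3)·C(7, 6) = 20020. Avoid both = 5200300 − 62920 − 129948 + 20020 = 5027452.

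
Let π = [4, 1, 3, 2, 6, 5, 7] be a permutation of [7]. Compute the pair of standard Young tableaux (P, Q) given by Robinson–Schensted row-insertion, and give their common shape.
P = [1, 2, 5, 7] / [3, 6] / [4];  Q = [1, 3, 5, 7] / [2, 6] / [4];  common shape = (4, 2, 1)

Row-insert the values π_1, π_2, … into P one at a time, bumping the leftmost entry strictly greater than the inserted value down to the next row. The recording tableau Q records, in position (i, j), the step at which that cell was added to P.
  Insert 4 (step 1): P = [4];  Q = [1]
  Insert 1 (step 2): P = [1] / [4];  Q = [1] / [2]
  Insert 3 (step 3): P = [1, 3] / [4];  Q = [1, 3] / [2]
  Insert 2 (step 4): P = [1, 2] / [3] / [4];  Q = [1, 3] / [2] / [4]
  Insert 6 (step 5): P = [1, 2, 6] / [3] / [4];  Q = [1, 3, 5] / [2] / [4]
  Insert 5 (step 6): P = [1, 2, 5] / [3, 6] / [4];  Q = [1, 3, 5] / [2, 6] / [4]
  Insert 7 (step 7): P = [1, 2, 5, 7] / [3, 6] / [4];  Q = [1, 3, 5, 7] / [2, 6] / [4]
Final shape: (4, 2, 1).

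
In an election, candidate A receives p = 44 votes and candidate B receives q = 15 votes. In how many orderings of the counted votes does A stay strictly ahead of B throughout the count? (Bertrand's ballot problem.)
Strict-lead orderings = 19609685422740

Total orderings of the 59 votes with 44 for A: C(59, 44) = 39895566894540. By the Bertrand ballot formula (Cycle Lemma / reflection principle), the number of orderings in which A is strictly ahead of B throughout is (p − q)/(p + q) · C(p + q, p) = (44 − 15)/(44 + 15) · 39895566894540 = 19609685422740.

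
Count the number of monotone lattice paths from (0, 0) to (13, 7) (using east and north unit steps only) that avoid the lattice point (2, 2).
Number of paths = 51312

Total paths from (0, 0) to (13, 7): C(20, 13) = 77520. Paths through (2, 2): (paths (0, 0) → (2, 2)) × (paths (2, 2) → (13, 7)) = C(4, 2) · C(16, 11) = 6 · 4368 = 26208. Avoidance count = 77520 − 26208 = 51312.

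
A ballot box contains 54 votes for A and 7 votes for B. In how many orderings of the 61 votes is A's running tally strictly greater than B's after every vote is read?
Strict-lead orderings = 336143060

Total orderings of the 61 votes with 54 for A: C(61, 54) = 436270780. By the Bertrand ballot formula (Cycle Lemma / reflection principle), the number of orderings in which A is strictly ahead of B throughout is (p − q)/(p + q) · C(p + q, p) = (54 − 7)/(54 + 7) · 436270780 = 336143060.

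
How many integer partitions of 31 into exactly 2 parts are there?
p(31, 2 parts) = 15

Partitions of n into exactly k parts are in bijection with partitions of n − k into at most k parts (subtract 1 from each part). So p(31, exactly 2) = p(29, parts ≤ 2). Computing via the recurrence p(m, j) = p(m, j−1) + p(m−j, j) gives 15.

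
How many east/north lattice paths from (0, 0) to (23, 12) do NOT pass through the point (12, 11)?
Number of paths = 818226864

Total paths from (0, 0) to (23, 12): C(35, 23) = 834451800. Paths through (12, 11): (paths (0, 0) → (12, 11)) × (paths (12, 11) → (23, 12)) = C(23, 12) · C(12, 11) = 1352078 · 12 = 16224936. Avoidance count = 834451800 − 16224936 = 818226864.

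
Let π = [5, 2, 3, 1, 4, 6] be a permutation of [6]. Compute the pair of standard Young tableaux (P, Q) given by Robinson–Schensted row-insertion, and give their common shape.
P = [1, 3, 4, 6] / [2] / [5];  Q = [1, 3, 5, 6] / [2] / [4];  common shape = (4, 1, 1)

Row-insert the values π_1, π_2, … into P one at a time, bumping the leftmost entry strictly greater than the inserted value down to the next row. The recording tableau Q records, in position (i, j), the step at which that cell was added to P.
  Insert 5 (step 1): P = [5];  Q = [1]
  Insert 2 (step 2): P = [2] / [5];  Q = [1] / [2]
  Insert 3 (step 3): P = [2, 3] / [5];  Q = [1, 3] / [2]
  Insert 1 (step 4): P = [1, 3] / [2] / [5];  Q = [1, 3] / [2] / [4]
  Insert 4 (step 5): P = [1, 3, 4] / [2] / [5];  Q = [1, 3, 5] / [2] / [4]
  Insert 6 (step 6): P = [1, 3, 4, 6] / [2] / [5];  Q = [1, 3, 5, 6] / [2] / [4]
Final shape: (4, 1, 1).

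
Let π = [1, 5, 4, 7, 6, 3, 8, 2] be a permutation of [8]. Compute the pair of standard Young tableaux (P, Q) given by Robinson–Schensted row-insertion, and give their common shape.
P = [1, 2, 6, 8] / [3, 7] / [4] / [5];  Q = [1, 2, 4, 7] / [3, 5] / [6] / [8];  common shape = (4, 2, 1, 1)

Row-insert the values π_1, π_2, … into P one at a time, bumping the leftmost entry strictly greater than the inserted value down to the next row. The recording tableau Q records, in position (i, j), the step at which that cell was added to P.
  Insert 1 (step 1): P = [1];  Q = [1]
  Insert 5 (step 2): P = [1, 5];  Q = [1, 2]
  Insert 4 (step 3): P = [1, 4] / [5];  Q = [1, 2] / [3]
  Insert 7 (step 4): P = [1, 4, 7] / [5];  Q = [1, 2, 4] / [3]
  Insert 6 (step 5): P = [1, 4, 6] / [5, 7];  Q = [1, 2, 4] / [3, 5]
  Insert 3 (step 6): P = [1, 3, 6] / [4, 7] / [5];  Q = [1, 2, 4] / [3, 5] / [6]
  Insert 8 (step 7): P = [1, 3, 6, 8] / [4, 7] / [5];  Q = [1, 2, 4, 7] / [3, 5] / [6]
  Insert 2 (step 8): P = [1, 2, 6, 8] / [3, 7] / [4] / [5];  Q = [1, 2, 4, 7] / [3, 5] / [6] / [8]
Final shape: (4, 2, 1, 1).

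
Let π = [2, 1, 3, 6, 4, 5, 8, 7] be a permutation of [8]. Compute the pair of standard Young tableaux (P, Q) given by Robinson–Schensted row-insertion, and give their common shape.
P = [1, 3, 4, 5, 7] / [2, 6, 8];  Q = [1, 3, 4, 6, 7] / [2, 5, 8];  common shape = (5, 3)

Row-insert the values π_1, π_2, … into P one at a time, bumping the leftmost entry strictly greater than the inserted value down to the next row. The recording tableau Q records, in position (i, j), the step at which that cell was added to P.
  Insert 2 (step 1): P = [2];  Q = [1]
  Insert 1 (step 2): P = [1] / [2];  Q = [1] / [2]
  Insert 3 (step 3): P = [1, 3] / [2];  Q = [1, 3] / [2]
  Insert 6 (step 4): P = [1, 3, 6] / [2];  Q = [1, 3, 4] / [2]
  Insert 4 (step 5): P = [1, 3, 4] / [2, 6];  Q = [1, 3, 4] / [2, 5]
  Insert 5 (step 6): P = [1, 3, 4, 5] / [2, 6];  Q = [1, 3, 4, 6] / [2, 5]
  Insert 8 (step 7): P = [1, 3, 4, 5, 8] / [2, 6];  Q = [1, 3, 4, 6, 7] / [2, 5]
  Insert 7 (step 8): P = [1, 3, 4, 5, 7] / [2, 6, 8];  Q = [1, 3, 4, 6, 7] / [2, 5, 8]
Final shape: (5, 3).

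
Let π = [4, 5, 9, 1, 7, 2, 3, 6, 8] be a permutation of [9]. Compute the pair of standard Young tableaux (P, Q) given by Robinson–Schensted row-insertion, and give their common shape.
P = [1, 2, 3, 6, 8] / [4, 5, 7] / [9];  Q = [1, 2, 3, 8, 9] / [4, 5, 7] / [6];  common shape = (5, 3, 1)

Row-insert the values π_1, π_2, … into P one at a time, bumping the leftmost entry strictly greater than the inserted value down to the next row. The recording tableau Q records, in position (i, j), the step at which that cell was added to P.
  Insert 4 (step 1): P = [4];  Q = [1]
  Insert 5 (step 2): P = [4, 5];  Q = [1, 2]
  Insert 9 (step 3): P = [4, 5, 9];  Q = [1, 2, 3]
  Insert 1 (step 4): P = [1, 5, 9] / [4];  Q = [1, 2, 3] / [4]
  Insert 7 (step 5): P = [1, 5, 7] / [4, 9];  Q = [1, 2, 3] / [4, 5]
  Insert 2 (step 6): P = [1, 2, 7] / [4, 5] / [9];  Q = [1, 2, 3] / [4, 5] / [6]
  Insert 3 (step 7): P = [1, 2, 3] / [4, 5, 7] / [9];  Q = [1, 2, 3] / [4, 5, 7] / [6]
  Insert 6 (step 8): P = [1, 2, 3, 6] / [4, 5, 7] / [9];  Q = [1, 2, 3, 8] / [4, 5, 7] / [6]
  Insert 8 (step 9): P = [1, 2, 3, 6, 8] / [4, 5, 7] / [9];  Q = [1, 2, 3, 8, 9] / [4, 5, 7] / [6]
Final shape: (5, 3, 1).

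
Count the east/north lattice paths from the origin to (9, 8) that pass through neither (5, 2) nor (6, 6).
Number of paths = 11710

Inclusion–exclusion. Total paths: C(17, 9) = 24310. Through P₁: C(7, 5)·C(10, 4) = 4410. Through P₂: C(12, 6)·C(5, 3) = 9240. Since P₁ is strictly southwest of P₂, a monotone path through both must visit P₁ then P₂; paths through both = C(7, 5)·C(5, 1)·C(5, 3) = 1050. Avoid both = 24310 − 4410 − 9240 + 1050 = 11710.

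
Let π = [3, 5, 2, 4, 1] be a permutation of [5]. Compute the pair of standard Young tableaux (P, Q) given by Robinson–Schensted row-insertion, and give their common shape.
P = [1, 4] / [2, 5] / [3];  Q = [1, 2] / [3, 4] / [5];  common shape = (2, 2, 1)

Row-insert the values π_1, π_2, … into P one at a time, bumping the leftmost entry strictly greater than the inserted value down to the next row. The recording tableau Q records, in position (i, j), the step at which that cell was added to P.
  Insert 3 (step 1): P = [3];  Q = [1]
  Insert 5 (step 2): P = [3, 5];  Q = [1, 2]
  Insert 2 (step 3): P = [2, 5] / [3];  Q = [1, 2] / [3]
  Insert 4 (step 4): P = [2, 4] / [3, 5];  Q = [1, 2] / [3, 4]
  Insert 1 (step 5): P = [1, 4] / [2, 5] / [3];  Q = [1, 2] / [3, 4] / [5]
Final shape: (2, 2, 1).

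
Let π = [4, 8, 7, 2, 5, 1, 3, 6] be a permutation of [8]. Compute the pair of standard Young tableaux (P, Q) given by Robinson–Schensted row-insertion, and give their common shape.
P = [1, 3, 6] / [2, 5] / [4, 7] / [8];  Q = [1, 2, 8] / [3, 5] / [4, 7] / [6];  common shape = (3, 2, 2, 1)

Row-insert the values π_1, π_2, … into P one at a time, bumping the leftmost entry strictly greater than the inserted value down to the next row. The recording tableau Q records, in position (i, j), the step at which that cell was added to P.
  Insert 4 (step 1): P = [4];  Q = [1]
  Insert 8 (step 2): P = [4, 8];  Q = [1, 2]
  Insert 7 (step 3): P = [4, 7] / [8];  Q = [1, 2] / [3]
  Insert 2 (step 4): P = [2, 7] / [4] / [8];  Q = [1, 2] / [3] / [4]
  Insert 5 (step 5): P = [2, 5] / [4, 7] / [8];  Q = [1, 2] / [3, 5] / [4]
  Insert 1 (step 6): P = [1, 5] / [2, 7] / [4] / [8];  Q = [1, 2] / [3, 5] / [4] / [6]
  Insert 3 (step 7): P = [1, 3] / [2, 5] / [4, 7] / [8];  Q = [1, 2] / [3, 5] / [4, 7] / [6]
  Insert 6 (step 8): P = [1, 3, 6] / [2, 5] / [4, 7] / [8];  Q = [1, 2, 8] / [3, 5] / [4, 7] / [6]
Final shape: (3, 2, 2, 1).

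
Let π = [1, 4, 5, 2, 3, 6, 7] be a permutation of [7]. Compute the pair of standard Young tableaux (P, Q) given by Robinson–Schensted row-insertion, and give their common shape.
P = [1, 2, 3, 6, 7] / [4, 5];  Q = [1, 2, 3, 6, 7] / [4, 5];  common shape = (5, 2)

Row-insert the values π_1, π_2, … into P one at a time, bumping the leftmost entry strictly greater than the inserted value down to the next row. The recording tableau Q records, in position (i, j), the step at which that cell was added to P.
  Insert 1 (step 1): P = [1];  Q = [1]
  Insert 4 (step 2): P = [1, 4];  Q = [1, 2]
  Insert 5 (step 3): P = [1, 4, 5];  Q = [1, 2, 3]
  Insert 2 (step 4): P = [1, 2, 5] / [4];  Q = [1, 2, 3] / [4]
  Insert 3 (step 5): P = [1, 2, 3] / [4, 5];  Q = [1, 2, 3] / [4, 5]
  Insert 6 (step 6): P = [1, 2, 3, 6] / [4, 5];  Q = [1, 2, 3, 6] / [4, 5]
  Insert 7 (step 7): P = [1, 2, 3, 6, 7] / [4, 5];  Q = [1, 2, 3, 6, 7] / [4, 5]
Final shape: (5, 2).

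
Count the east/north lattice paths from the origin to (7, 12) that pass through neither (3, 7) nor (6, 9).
Number of paths = 20048

Inclusion–exclusion. Total paths: C(19, 7) = 50388. Through P₁: C(10, 3)·C(9, 4) = 15120. Through P₂: C(15, 6)·C(4, 1) = 20020. Since P₁ is strictly southwest of P₂, a monotone path through both must visit P₁ then P₂; paths through both = C(10, 3)·C(5, 3)·C(4, 1) = 4800. Avoid both = 50388 − 15120 − 20020 + 4800 = 20048.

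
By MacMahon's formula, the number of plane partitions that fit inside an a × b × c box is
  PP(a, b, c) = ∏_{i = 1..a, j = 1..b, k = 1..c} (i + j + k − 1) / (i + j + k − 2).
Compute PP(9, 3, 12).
PP(9, 3, 12) = 217233856319480

Evaluate the triple product over i = 1..9, j = 1..3, k = 1..12. The factors are (2/1) · (3/2) · (4/3) · (5/4) · (6/5) · (7/6) · (8/7) · (9/8) · … (324 factors total). The numerators and denominators telescope so the product is an integer; carrying out the multiplication exactly gives PP(9, 3, 12) = 217233856319480.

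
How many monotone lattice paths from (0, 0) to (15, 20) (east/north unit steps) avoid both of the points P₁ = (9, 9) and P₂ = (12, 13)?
Number of paths = 2226390040

Inclusion–exclusion. Total paths: C(35, 15) = 3247943160. Through P₁: C(18, 9)·C(17, 6) = 601721120. Through P₂: C(25, 12)·C(10, 3) = 624036000. Since P₁ is strictly southwest of P₂, a monotone path through both must visit P₁ then P₂; paths through both = C(18, 9)·C(7, 3)·C(10, 3) = 204204000. Avoid both = 3247943160 − 601721120 − 624036000 + 204204000 = 2226390040.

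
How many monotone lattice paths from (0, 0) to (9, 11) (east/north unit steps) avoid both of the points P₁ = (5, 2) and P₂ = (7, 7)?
Number of paths = 108080

Inclusion–exclusion. Total paths: C(20, 9) = 167960. Through P₁: C(7, 5)·C(13, 4) = 15015. Through P₂: C(14, 7)·C(6, 2) = 51480. Since P₁ is strictly southwest of P₂, a monotone path through both must visit P₁ then P₂; paths through both = C(7, 5)·C(7, 2)·C(6, 2) = 6615. Avoid both = 167960 − 15015 − 51480 + 6615 = 108080.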